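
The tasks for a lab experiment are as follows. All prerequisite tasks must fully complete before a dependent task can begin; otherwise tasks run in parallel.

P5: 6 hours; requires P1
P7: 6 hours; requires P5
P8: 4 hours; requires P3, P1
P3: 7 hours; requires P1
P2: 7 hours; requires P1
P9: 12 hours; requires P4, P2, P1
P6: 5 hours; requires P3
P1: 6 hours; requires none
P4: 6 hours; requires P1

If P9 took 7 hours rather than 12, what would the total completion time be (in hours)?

20

Actual critical path: P1→P2→P9 = 6+7+12 = 25 ⇒ 25 hours.
P9 lies on that path, so at 7 hours the path becomes 20 hours.
No other chain overtakes it, so the finish is 20 hours.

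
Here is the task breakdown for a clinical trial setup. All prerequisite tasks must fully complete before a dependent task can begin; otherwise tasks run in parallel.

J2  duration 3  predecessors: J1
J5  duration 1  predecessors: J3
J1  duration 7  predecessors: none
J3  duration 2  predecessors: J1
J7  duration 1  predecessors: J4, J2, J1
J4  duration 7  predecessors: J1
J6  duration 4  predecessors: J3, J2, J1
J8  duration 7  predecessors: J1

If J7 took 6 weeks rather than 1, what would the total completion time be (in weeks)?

Baseline: J1→J4→J7 = 7+7+1 = 15 → 15 weeks.
J7 lies on that path, so at 6 weeks the path becomes 20 weeks.
That remains the longest chain; total 20 weeks.

20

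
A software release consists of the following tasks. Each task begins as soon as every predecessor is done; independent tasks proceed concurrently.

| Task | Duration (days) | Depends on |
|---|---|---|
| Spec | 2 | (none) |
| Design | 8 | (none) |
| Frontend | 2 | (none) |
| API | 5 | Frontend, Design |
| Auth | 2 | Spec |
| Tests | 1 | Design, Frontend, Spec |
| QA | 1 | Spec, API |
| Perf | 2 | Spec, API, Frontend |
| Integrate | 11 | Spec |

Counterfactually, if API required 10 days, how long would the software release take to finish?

Actual critical path: Design→API→Perf = 8+5+2 = 15 ⇒ 15 days.
API lies on that path, so at 10 days the path becomes 20 days.
No other chain overtakes it, so the finish is 20 days.

20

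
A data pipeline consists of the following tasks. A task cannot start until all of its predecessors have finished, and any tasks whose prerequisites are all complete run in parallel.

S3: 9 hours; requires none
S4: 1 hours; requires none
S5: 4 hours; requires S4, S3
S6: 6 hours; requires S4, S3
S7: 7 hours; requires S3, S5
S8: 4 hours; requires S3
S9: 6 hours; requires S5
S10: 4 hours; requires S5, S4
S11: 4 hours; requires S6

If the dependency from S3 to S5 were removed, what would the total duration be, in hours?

19

With the dependency in place, S3→S5→S7 = 9+4+7 = 20 sets the finish at 20 hours.
Without S3→S5, S5's earliest start moves from 9 to 1.
After: S3→S6→S11 = 9+6+4 = 19 → 19 hours.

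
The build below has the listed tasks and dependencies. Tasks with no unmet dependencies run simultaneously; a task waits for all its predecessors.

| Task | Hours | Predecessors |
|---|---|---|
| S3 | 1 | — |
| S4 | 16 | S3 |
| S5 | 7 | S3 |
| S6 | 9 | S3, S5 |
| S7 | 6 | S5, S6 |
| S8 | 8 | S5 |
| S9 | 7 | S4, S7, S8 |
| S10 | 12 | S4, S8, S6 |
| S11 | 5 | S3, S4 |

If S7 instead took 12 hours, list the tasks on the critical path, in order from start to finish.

S3, S5, S6, S7, S9

As given, the longest chain is S3→S5→S6→S7→S9 = 1+7+9+6+7 = 30, so the finish is 30 hours.
Since S7 is critical, the +6 change carries straight to that chain (now 36 hours).
That remains the longest chain; total 36 hours.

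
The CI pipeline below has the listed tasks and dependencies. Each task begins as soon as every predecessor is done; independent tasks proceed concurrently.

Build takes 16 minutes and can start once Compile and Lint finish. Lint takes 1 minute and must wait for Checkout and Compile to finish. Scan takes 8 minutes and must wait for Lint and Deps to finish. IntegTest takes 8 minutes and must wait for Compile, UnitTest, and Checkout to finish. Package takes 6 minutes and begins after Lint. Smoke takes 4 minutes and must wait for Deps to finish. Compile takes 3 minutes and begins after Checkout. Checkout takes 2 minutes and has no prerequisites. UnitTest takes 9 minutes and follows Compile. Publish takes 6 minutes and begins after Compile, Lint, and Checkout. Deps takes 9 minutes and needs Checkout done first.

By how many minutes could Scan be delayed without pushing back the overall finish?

The longest chain is Checkout→Compile→Lint→Build = 2+3+1+16 = 22; overall finish 22 minutes.
Longest path through Scan: 19 minutes (earliest finish 19, latest finish 22).
Slack of Scan = 14 − 11 = 3 minutes.

3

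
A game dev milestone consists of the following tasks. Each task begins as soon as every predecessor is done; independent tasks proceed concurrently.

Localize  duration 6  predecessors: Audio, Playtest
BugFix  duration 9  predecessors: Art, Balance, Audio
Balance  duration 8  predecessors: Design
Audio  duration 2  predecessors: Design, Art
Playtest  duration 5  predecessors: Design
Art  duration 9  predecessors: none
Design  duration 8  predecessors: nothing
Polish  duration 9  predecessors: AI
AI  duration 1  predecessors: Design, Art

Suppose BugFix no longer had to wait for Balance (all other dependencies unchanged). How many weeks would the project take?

20

With the dependency in place, Design→Balance→BugFix = 8+8+9 = 25 sets the finish at 25 weeks.
Without Balance→BugFix, BugFix's earliest start moves from 16 to 11.
New critical path: Art→Audio→BugFix = 9+2+9 = 20 ⇒ 20 weeks.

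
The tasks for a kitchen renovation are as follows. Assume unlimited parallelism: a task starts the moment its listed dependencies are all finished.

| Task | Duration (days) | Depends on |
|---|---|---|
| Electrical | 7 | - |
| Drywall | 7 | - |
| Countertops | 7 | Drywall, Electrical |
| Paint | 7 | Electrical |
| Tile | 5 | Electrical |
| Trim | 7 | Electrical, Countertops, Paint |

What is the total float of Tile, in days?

Electrical→Countertops→Trim = 7+7+7 = 21 sets the makespan at 21 days.
Longest path through Tile: 12 days (earliest finish 12, latest finish 21).
So Tile can slip 21 − 12 = 9 days.

9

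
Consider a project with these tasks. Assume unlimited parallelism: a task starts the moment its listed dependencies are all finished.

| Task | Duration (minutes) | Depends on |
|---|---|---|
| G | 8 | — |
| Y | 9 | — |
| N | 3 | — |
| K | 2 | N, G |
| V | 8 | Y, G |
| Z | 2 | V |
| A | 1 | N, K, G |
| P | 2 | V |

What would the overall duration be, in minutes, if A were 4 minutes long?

Critical path before the change: Y→V→Z = 9+8+2 = 19 giving 19 minutes.
A has 8 minutes of float (longest path through it is 11).
That remains the longest chain; total 19 minutes.

19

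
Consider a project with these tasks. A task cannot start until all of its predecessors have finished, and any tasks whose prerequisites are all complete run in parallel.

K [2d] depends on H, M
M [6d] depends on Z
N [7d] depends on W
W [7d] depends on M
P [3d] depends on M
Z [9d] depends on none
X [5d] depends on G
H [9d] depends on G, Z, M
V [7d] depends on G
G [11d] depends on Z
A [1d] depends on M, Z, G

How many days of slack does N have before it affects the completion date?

2

Critical path: Z→G→H→K = 9+11+9+2 = 31, so the finish is 31 days.
Longest path through N: 29 days (earliest finish 29, latest finish 31).
Float = 31 − 29 = 2.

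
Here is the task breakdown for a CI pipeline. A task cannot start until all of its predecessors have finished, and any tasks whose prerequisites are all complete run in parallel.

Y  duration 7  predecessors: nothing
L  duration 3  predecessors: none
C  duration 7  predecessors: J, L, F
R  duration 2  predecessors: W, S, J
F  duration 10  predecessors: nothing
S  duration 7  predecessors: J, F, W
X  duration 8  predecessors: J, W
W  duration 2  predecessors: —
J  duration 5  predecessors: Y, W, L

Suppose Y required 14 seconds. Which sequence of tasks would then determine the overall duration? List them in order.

Y, J, S, R

The binding path is Y→J→S→R = 7+5+7+2 = 21; finish at 21 seconds.
Since Y is critical, the +7 change carries straight to that chain (now 28 seconds).
The critical path is still Y→J→S→R; finish is now 28 seconds.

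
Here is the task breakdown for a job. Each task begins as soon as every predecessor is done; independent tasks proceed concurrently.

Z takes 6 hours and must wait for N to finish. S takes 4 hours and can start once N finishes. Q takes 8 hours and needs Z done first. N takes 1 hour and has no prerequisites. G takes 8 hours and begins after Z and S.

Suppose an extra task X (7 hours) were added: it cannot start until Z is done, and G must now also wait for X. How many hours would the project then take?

Originally the project takes 15 hours.
With X inserted, G now waits for max(Z, S, X).
New critical path: N→Z→X→G = 1+6+7+8 = 22 ⇒ 22 hours.

22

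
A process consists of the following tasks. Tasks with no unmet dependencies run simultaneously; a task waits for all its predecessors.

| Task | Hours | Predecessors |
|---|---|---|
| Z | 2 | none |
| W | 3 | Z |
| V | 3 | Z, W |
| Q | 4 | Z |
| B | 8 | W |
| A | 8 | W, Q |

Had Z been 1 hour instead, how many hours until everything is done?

Baseline: Z→Q→A = 2+4+8 = 14 → 14 hours.
Since Z is critical, the -1 change carries straight to that chain (now 13 hours).
No other chain overtakes it, so the finish is 13 hours.

13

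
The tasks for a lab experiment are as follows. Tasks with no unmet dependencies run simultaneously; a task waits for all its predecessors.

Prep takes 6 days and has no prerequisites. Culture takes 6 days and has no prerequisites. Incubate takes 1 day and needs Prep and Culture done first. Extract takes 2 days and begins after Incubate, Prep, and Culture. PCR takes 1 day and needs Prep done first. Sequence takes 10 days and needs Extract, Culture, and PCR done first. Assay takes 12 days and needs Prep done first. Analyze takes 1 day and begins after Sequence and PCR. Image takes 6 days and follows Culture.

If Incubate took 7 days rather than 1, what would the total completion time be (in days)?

As given, the longest chain is Prep→Incubate→Extract→Sequence→Analyze = 6+1+2+10+1 = 20, so the finish is 20 days.
Incubate is on the critical path; changing it to 7 makes that path 26 days.
That remains the longest chain; total 26 days.

26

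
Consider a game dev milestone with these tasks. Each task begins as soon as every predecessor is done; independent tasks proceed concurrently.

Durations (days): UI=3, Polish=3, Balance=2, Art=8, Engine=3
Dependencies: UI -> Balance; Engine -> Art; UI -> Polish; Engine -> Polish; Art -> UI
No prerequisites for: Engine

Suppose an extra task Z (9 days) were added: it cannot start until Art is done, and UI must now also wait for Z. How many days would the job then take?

26

Originally the job takes 17 days.
With Z inserted, UI now waits for max(Art, Z).
New critical path: Engine→Art→Z→UI→Polish = 3+8+9+3+3 = 26 ⇒ 26 days.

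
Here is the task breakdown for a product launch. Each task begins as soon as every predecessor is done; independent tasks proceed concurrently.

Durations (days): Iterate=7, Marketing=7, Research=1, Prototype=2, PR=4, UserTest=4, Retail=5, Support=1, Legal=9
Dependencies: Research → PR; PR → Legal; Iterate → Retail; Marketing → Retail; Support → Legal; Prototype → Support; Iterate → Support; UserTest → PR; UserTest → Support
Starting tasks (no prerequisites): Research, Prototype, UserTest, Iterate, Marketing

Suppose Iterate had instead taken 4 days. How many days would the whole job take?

Critical path before the change: Iterate→Support→Legal = 7+1+9 = 17 giving 17 days.
Since Iterate is critical, the -3 change carries straight to that chain (now 14 days).
The binding chain switches to UserTest→PR→Legal = 4+4+9 = 17; finish 17 days.

17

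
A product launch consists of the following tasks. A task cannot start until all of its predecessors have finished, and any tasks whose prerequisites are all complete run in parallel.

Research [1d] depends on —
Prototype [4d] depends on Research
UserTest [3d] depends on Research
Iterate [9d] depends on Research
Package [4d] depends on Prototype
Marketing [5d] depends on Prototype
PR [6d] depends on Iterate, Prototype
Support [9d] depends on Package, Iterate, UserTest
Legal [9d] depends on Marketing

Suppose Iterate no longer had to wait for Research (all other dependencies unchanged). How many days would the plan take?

Original critical path: Research→Prototype→Marketing→Legal = 1+4+5+9 = 19 ⇒ 19 days.
Without Research→Iterate, Iterate's earliest start moves from 1 to 0.
New critical path: Research→Prototype→Marketing→Legal = 1+4+5+9 = 19 ⇒ 19 days.

19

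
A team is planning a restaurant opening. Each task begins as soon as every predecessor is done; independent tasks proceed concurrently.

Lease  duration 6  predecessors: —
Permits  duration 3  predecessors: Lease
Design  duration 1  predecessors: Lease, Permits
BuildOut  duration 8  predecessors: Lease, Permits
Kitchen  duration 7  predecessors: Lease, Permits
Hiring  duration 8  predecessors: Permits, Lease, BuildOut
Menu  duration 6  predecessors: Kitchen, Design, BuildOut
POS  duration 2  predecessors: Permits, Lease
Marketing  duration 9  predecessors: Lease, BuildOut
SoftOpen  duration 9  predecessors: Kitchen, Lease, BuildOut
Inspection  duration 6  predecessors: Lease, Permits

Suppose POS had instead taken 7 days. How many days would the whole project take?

26

The binding path is Lease→Permits→BuildOut→Marketing = 6+3+8+9 = 26; finish at 26 days.
POS has 15 days of float (longest path through it is 11).
The critical path is still Lease→Permits→BuildOut→Marketing; finish is now 26 days.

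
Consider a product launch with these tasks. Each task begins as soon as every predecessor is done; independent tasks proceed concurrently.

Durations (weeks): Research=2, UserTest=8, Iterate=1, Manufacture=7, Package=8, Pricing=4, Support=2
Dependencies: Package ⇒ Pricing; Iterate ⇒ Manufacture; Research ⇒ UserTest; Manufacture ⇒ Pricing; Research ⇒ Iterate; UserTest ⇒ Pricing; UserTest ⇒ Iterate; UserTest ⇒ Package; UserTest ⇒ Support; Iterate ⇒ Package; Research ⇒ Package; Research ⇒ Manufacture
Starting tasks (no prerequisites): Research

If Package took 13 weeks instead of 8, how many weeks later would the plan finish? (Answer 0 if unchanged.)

Critical path before the change: Research→UserTest→Iterate→Package→Pricing = 2+8+1+8+4 = 23 giving 23 weeks.
Package lies on that path, so at 13 weeks the path becomes 28 weeks.
No other chain overtakes it, so the finish is 28 weeks.
Change in finish: 28 − 23 = +5 weeks.

5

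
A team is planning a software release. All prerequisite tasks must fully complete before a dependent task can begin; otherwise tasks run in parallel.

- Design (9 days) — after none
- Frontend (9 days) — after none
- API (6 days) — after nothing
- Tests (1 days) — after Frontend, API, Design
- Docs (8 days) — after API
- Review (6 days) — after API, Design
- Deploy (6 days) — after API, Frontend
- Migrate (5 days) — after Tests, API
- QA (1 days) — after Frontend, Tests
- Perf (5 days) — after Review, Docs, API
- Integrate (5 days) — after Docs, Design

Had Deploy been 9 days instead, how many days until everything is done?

Baseline: Design→Review→Perf = 9+6+5 = 20 → 20 days.
Deploy has 5 days of float (longest path through it is 15).
No other chain overtakes it, so the finish is 20 days.

20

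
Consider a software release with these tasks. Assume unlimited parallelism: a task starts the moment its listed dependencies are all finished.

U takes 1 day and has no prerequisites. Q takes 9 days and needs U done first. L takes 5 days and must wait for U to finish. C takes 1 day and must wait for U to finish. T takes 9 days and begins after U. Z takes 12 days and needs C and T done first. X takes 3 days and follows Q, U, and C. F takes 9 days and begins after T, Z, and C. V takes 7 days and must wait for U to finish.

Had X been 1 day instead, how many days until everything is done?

Baseline: U→T→Z→F = 1+9+12+9 = 31 → 31 days.
X is off the critical path — its longest chain is 13 days, giving 18 of slack.
That remains the longest chain; total 31 days.

31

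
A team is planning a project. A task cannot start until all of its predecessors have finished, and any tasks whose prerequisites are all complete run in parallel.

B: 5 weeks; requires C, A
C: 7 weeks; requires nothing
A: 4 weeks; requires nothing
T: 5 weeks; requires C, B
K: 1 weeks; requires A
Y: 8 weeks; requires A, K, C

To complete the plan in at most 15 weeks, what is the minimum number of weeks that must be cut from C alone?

2

Current finish: 17 weeks; target: 15.
C is on every critical path, so each week cut from C cuts the finish by one (this holds down to a finish of 14).
Need 17 − 15 = 2 weeks off C → C becomes 5 weeks, finish becomes 15.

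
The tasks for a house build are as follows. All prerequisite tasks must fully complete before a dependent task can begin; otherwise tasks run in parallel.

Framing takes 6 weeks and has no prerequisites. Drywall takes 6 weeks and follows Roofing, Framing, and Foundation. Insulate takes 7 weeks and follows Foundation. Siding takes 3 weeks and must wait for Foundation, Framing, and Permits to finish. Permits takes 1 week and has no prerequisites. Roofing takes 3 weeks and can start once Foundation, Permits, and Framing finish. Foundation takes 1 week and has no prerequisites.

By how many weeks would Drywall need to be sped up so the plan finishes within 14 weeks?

Current finish: 15 weeks; target: 14.
Drywall is on every critical path, so each week cut from Drywall cuts the finish by one (this holds down to a finish of 10).
Need 15 − 14 = 1 week off Drywall → Drywall becomes 5 weeks, finish becomes 14.

1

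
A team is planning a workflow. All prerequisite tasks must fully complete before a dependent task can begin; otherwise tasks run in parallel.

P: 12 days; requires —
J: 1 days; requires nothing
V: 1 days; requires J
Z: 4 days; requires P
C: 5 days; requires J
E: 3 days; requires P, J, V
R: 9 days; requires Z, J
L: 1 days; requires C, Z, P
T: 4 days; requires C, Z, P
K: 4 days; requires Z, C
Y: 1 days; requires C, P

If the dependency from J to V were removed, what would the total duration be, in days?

25

Original critical path: P→Z→R = 12+4+9 = 25 ⇒ 25 days.
Without J→V, V's earliest start moves from 1 to 0.
After: P→Z→R = 12+4+9 = 25 → 25 days.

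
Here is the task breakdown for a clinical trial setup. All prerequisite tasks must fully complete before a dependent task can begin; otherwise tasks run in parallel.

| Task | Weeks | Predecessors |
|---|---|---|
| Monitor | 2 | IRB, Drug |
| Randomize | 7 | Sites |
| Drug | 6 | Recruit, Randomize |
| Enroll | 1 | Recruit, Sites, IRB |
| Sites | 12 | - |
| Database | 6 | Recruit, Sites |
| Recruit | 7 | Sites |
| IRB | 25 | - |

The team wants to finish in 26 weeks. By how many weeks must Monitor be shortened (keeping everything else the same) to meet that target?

1

Current finish: 27 weeks; target: 26.
Monitor is on every critical path, so each week cut from Monitor cuts the finish by one (this holds down to a finish of 26).
Need 27 − 26 = 1 week off Monitor → Monitor becomes 1 week, finish becomes 26.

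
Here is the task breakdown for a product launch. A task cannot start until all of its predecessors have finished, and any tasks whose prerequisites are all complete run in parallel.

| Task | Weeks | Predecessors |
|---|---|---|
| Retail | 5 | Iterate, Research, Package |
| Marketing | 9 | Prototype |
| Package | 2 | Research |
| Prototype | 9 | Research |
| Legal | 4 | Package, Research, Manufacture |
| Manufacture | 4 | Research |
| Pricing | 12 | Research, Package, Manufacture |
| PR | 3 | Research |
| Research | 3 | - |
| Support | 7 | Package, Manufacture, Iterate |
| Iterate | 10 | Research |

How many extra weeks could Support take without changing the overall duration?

1

Research→Prototype→Marketing = 3+9+9 = 21 sets the makespan at 21 weeks.
Longest path through Support: 20 weeks (earliest finish 20, latest finish 21).
So Support can slip 21 − 20 = 1 week.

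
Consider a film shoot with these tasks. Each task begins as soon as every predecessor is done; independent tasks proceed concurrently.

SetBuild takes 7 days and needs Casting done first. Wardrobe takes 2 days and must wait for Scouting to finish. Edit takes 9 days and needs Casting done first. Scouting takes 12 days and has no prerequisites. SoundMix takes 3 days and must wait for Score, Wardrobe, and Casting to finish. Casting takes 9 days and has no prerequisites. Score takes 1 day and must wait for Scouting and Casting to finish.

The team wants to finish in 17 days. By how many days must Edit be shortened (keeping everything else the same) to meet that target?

1

Current finish: 18 days; target: 17.
Edit is on every critical path, so each day cut from Edit cuts the finish by one (this holds down to a finish of 17).
Need 18 − 17 = 1 day off Edit → Edit becomes 8 days, finish becomes 17.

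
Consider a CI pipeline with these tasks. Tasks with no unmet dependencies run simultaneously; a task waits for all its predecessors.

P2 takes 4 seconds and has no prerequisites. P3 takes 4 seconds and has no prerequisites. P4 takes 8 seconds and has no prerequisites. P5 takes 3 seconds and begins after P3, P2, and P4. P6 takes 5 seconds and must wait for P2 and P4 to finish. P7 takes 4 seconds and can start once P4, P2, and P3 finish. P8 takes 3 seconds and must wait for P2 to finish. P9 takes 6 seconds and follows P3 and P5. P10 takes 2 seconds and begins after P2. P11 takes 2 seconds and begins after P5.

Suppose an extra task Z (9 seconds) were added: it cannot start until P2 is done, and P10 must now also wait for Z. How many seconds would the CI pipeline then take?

Originally the CI pipeline takes 17 seconds.
With Z inserted, P10 now waits for max(P2, Z).
New critical path: P4→P5→P9 = 8+3+6 = 17 ⇒ 17 seconds.

17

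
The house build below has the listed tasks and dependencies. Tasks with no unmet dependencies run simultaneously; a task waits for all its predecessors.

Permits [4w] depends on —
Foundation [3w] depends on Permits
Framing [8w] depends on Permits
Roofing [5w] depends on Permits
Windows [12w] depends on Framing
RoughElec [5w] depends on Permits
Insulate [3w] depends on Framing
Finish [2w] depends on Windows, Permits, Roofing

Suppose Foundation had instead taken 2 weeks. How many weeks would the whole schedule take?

As given, the longest chain is Permits→Framing→Windows→Finish = 4+8+12+2 = 26, so the finish is 26 weeks.
Foundation has 19 weeks of float (longest path through it is 7).
No other chain overtakes it, so the finish is 26 weeks.

26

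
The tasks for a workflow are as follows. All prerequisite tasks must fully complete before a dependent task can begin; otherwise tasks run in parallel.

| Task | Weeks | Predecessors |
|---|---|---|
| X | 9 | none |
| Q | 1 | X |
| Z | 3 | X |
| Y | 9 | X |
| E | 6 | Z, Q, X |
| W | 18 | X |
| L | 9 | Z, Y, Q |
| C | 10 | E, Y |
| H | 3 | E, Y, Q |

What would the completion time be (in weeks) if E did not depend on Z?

Original critical path: X→Z→E→C = 9+3+6+10 = 28 ⇒ 28 weeks.
Without Z→E, E's earliest start moves from 12 to 10.
After: X→Y→C = 9+9+10 = 28 → 28 weeks.

28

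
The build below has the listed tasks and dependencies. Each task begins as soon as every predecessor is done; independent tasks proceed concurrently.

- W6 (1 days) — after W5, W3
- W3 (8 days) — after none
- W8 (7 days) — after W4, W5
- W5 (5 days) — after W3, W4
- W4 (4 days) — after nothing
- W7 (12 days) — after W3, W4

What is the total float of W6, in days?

6

Critical path: W3→W5→W8 = 8+5+7 = 20, so the finish is 20 days.
W6 finishes as early as 14 and must finish by 20.
Float = 20 − 14 = 6.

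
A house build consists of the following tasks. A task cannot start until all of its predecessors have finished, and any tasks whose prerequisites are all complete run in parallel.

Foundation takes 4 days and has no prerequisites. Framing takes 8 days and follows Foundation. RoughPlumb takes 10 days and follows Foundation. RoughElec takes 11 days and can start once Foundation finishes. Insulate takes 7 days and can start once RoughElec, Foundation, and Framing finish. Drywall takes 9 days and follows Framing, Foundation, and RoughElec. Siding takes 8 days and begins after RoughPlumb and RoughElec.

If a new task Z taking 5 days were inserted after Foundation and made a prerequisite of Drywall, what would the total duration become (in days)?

24

Originally the project takes 24 days.
With Z inserted, Drywall now waits for max(Framing, Foundation, RoughElec, Z).
New critical path: Foundation→RoughElec→Drywall = 4+11+9 = 24 ⇒ 24 days.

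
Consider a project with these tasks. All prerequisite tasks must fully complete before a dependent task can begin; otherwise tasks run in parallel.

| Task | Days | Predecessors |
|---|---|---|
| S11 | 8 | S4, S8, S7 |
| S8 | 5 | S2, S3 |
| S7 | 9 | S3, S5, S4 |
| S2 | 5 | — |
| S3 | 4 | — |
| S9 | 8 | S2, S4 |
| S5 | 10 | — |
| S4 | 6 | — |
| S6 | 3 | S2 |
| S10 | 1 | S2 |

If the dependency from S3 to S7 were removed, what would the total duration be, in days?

27

Before: longest chain S5→S7→S11 = 10+9+8 = 27, finish 27.
Dropping S3→S7 doesn't change S7's earliest start (10); another predecessor still binds.
After: S5→S7→S11 = 10+9+8 = 27 → 27 days.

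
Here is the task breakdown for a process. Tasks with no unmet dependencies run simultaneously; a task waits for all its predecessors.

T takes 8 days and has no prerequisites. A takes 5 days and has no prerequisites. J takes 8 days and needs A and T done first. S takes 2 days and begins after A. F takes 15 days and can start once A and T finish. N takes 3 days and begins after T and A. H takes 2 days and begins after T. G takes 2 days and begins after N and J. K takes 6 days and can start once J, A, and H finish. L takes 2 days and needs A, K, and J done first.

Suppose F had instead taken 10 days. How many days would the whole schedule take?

24

Actual critical path: T→J→K→L = 8+8+6+2 = 24 ⇒ 24 days.
F has 1 day of float (longest path through it is 23).
The critical path is still T→J→K→L; finish is now 24 days.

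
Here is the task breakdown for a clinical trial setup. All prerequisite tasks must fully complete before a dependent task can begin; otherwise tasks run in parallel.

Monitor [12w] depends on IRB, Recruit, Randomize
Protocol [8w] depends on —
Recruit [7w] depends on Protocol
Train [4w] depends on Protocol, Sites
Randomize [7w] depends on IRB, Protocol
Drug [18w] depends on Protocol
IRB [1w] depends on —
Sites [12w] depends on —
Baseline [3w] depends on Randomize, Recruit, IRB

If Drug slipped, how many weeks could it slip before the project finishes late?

1

Critical path: Protocol→Recruit→Monitor = 8+7+12 = 27, so the finish is 27 weeks.
Drug finishes as early as 26 and must finish by 27.
So Drug can slip 27 − 26 = 1 week.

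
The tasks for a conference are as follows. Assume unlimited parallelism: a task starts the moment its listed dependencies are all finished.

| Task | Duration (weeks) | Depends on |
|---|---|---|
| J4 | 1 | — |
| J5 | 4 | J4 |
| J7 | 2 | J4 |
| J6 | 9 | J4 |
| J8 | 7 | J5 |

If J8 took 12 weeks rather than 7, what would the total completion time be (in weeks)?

Critical path before the change: J4→J5→J8 = 1+4+7 = 12 giving 12 weeks.
Since J8 is critical, the +5 change carries straight to that chain (now 17 weeks).
The critical path is still J4→J5→J8; finish is now 17 weeks.

17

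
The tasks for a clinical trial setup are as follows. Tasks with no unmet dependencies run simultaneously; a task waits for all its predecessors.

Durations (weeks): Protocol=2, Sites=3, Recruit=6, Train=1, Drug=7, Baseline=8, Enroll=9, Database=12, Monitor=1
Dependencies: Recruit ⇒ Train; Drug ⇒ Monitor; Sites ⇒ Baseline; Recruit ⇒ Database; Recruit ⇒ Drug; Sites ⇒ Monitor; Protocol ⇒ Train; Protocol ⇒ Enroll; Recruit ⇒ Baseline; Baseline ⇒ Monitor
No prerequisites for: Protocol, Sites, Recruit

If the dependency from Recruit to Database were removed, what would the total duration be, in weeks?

15

With the dependency in place, Recruit→Database = 6+12 = 18 sets the finish at 18 weeks.
Without Recruit→Database, Database's earliest start moves from 6 to 0.
New critical path: Recruit→Baseline→Monitor = 6+8+1 = 15 ⇒ 15 weeks.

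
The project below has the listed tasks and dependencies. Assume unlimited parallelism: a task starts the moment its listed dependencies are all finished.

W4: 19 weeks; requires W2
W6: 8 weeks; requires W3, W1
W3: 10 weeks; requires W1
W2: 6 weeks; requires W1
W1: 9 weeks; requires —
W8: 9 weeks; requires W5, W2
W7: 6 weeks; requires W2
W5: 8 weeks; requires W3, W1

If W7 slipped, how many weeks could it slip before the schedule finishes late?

W1→W3→W5→W8 = 9+10+8+9 = 36 sets the makespan at 36 weeks.
Longest path through W7: 21 weeks (earliest finish 21, latest finish 36).
So W7 can slip 36 − 21 = 15 weeks.

15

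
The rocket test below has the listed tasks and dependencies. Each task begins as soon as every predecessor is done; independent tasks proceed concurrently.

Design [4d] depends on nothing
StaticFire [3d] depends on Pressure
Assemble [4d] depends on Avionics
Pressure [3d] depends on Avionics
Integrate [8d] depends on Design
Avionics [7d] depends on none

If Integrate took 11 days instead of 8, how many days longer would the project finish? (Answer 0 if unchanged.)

2

As given, the longest chain is Avionics→Pressure→StaticFire = 7+3+3 = 13, so the finish is 13 days.
Integrate has 1 day of float (longest path through it is 12).
New critical path: Design→Integrate = 4+11 = 15 ⇒ 15 days.
Change in finish: 15 − 13 = +2 days.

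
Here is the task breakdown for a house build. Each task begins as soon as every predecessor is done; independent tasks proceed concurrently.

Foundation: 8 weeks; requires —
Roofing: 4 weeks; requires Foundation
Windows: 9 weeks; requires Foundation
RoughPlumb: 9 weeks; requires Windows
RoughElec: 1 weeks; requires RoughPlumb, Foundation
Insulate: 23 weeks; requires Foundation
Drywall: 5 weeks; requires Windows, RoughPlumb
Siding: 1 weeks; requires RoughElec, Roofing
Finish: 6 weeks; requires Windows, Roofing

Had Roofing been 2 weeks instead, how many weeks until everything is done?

Baseline: Foundation→Windows→RoughPlumb→Drywall = 8+9+9+5 = 31 → 31 weeks.
The longest path through Roofing is only 18 weeks, so Roofing has float 13.
No other chain overtakes it, so the finish is 31 weeks.

31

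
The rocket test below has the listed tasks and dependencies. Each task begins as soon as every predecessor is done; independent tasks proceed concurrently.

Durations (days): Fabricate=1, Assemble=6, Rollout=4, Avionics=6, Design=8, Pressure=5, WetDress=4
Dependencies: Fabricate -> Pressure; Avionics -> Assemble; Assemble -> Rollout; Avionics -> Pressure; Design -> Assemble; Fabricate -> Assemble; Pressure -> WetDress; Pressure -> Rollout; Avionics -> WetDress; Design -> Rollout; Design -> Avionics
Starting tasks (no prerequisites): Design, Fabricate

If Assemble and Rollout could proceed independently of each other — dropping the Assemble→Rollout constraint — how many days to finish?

23

Before: longest chain Design→Avionics→Assemble→Rollout = 8+6+6+4 = 24, finish 24.
Without Assemble→Rollout, Rollout's earliest start moves from 20 to 19.
After: Design→Avionics→Pressure→WetDress = 8+6+5+4 = 23 → 23 days.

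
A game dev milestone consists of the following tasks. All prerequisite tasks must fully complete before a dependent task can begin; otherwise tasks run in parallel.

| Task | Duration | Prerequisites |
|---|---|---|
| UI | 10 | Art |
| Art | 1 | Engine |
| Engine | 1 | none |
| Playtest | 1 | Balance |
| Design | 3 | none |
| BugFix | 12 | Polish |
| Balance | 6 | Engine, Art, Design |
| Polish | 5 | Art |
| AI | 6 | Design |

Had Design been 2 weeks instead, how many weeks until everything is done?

19

Critical path before the change: Engine→Art→Polish→BugFix = 1+1+5+12 = 19 giving 19 weeks.
Design has 9 weeks of float (longest path through it is 10).
No other chain overtakes it, so the finish is 19 weeks.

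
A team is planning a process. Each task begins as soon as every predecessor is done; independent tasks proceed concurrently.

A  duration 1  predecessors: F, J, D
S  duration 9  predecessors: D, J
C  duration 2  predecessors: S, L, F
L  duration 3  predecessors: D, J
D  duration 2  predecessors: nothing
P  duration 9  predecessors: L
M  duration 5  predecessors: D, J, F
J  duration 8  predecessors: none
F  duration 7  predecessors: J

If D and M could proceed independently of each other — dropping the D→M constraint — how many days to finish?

20

Original critical path: J→L→P = 8+3+9 = 20 ⇒ 20 days.
Dropping D→M doesn't change M's earliest start (15); another predecessor still binds.
New critical path: J→L→P = 8+3+9 = 20 ⇒ 20 days.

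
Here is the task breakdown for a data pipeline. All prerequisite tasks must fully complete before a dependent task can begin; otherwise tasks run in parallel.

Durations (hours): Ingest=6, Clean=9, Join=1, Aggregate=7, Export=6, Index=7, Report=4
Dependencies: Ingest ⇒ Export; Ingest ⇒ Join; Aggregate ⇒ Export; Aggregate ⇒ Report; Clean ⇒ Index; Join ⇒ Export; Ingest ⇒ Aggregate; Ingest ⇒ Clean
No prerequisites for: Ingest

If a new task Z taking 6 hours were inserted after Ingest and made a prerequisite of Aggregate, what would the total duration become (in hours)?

Originally the plan takes 22 hours.
With Z inserted, Aggregate now waits for max(Ingest, Z).
New critical path: Ingest→Z→Aggregate→Export = 6+6+7+6 = 25 ⇒ 25 hours.

25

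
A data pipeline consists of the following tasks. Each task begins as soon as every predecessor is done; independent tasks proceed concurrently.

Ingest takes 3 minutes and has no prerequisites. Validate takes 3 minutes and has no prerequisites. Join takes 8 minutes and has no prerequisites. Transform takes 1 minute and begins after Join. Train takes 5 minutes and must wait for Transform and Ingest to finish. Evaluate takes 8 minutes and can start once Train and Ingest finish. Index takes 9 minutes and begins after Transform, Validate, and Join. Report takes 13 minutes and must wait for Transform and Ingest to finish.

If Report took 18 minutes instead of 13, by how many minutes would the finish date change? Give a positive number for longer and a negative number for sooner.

5

The binding path is Join→Transform→Report = 8+1+13 = 22; finish at 22 minutes.
Report lies on that path, so at 18 minutes the path becomes 27 minutes.
No other chain overtakes it, so the finish is 27 minutes.
Change in finish: 27 − 22 = +5 minutes.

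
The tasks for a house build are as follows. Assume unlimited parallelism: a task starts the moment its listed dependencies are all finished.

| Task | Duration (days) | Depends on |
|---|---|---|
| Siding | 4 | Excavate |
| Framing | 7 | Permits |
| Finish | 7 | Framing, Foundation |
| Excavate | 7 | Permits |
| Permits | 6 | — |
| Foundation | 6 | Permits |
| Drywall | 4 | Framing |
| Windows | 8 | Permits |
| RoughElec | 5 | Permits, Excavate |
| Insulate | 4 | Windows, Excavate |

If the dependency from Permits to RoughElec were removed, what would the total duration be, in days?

20

With the dependency in place, Permits→Framing→Finish = 6+7+7 = 20 sets the finish at 20 days.
Dropping Permits→RoughElec doesn't change RoughElec's earliest start (13); another predecessor still binds.
The longest chain is now Permits→Framing→Finish = 6+7+7 = 20, so the plan takes 20 days.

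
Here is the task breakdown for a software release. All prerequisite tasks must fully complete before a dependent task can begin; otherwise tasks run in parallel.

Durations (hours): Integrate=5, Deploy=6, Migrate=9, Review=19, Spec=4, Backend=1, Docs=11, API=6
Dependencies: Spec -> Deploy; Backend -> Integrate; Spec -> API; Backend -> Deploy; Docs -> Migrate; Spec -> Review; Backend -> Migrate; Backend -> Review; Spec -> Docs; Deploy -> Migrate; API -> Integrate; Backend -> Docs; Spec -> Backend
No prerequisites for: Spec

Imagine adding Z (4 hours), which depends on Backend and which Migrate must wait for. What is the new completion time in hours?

Originally the plan takes 25 hours.
With Z inserted, Migrate now waits for max(Deploy, Backend, Docs, Z).
New critical path: Spec→Backend→Docs→Migrate = 4+1+11+9 = 25 ⇒ 25 hours.

25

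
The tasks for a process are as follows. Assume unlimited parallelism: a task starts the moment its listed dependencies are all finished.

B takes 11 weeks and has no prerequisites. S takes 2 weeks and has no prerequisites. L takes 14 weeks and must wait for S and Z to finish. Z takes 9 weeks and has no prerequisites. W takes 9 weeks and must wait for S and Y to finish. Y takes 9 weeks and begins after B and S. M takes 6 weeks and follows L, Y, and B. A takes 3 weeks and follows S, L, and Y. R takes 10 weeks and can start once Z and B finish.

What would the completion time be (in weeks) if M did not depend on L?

Original critical path: B→Y→W = 11+9+9 = 29 ⇒ 29 weeks.
Without L→M, M's earliest start moves from 23 to 20.
New critical path: B→Y→W = 11+9+9 = 29 ⇒ 29 weeks.

29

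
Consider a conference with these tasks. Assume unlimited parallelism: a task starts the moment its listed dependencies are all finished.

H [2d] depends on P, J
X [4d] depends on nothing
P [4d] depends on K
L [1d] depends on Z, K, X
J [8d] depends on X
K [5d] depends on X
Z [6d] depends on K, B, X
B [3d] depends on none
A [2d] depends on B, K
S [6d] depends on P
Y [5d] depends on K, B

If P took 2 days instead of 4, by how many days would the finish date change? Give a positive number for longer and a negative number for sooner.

-2

As given, the longest chain is X→K→P→S = 4+5+4+6 = 19, so the finish is 19 days.
P lies on that path, so at 2 days the path becomes 17 days.
That remains the longest chain; total 17 days.
Change in finish: 17 − 19 = -2 days.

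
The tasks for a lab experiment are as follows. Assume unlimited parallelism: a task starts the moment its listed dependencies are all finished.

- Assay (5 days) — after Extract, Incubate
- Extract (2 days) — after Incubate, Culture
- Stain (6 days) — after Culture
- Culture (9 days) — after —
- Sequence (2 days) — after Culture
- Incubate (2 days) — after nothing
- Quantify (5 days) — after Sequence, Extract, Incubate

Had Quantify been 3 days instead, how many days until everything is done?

16

Baseline: Culture→Sequence→Quantify = 9+2+5 = 16 → 16 days.
Since Quantify is critical, the -2 change carries straight to that chain (now 14 days).
New critical path: Culture→Extract→Assay = 9+2+5 = 16 ⇒ 16 days.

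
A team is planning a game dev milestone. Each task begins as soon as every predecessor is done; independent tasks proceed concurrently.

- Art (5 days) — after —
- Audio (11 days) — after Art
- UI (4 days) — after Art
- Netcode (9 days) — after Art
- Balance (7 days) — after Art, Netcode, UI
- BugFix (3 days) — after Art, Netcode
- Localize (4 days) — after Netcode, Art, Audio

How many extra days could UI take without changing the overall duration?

5

Art→Netcode→Balance = 5+9+7 = 21 sets the makespan at 21 days.
Longest path through UI: 16 days (earliest finish 9, latest finish 14).
Float = 21 − 16 = 5.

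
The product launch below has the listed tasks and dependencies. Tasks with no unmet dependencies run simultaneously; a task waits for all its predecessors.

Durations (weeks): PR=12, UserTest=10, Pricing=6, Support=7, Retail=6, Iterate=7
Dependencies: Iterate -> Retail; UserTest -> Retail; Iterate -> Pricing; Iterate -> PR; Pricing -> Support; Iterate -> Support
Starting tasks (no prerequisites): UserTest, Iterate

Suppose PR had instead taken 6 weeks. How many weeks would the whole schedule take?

Actual critical path: Iterate→Pricing→Support = 7+6+7 = 20 ⇒ 20 weeks.
The longest path through PR is only 19 weeks, so PR has float 1.
No other chain overtakes it, so the finish is 20 weeks.

20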